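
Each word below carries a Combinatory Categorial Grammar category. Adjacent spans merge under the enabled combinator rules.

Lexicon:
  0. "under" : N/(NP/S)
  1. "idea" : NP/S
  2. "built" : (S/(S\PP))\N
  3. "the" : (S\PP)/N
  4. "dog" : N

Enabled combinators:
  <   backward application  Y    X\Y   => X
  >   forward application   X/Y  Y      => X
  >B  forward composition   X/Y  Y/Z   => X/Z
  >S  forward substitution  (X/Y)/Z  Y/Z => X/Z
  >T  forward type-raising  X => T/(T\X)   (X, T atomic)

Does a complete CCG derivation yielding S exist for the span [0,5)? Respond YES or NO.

YES

[0,5] S   >
  [0,3] S/(S\PP)   <
    [0,2] N   >
      [0,1] "under" : N/(NP/S)
      [1,2] "idea" : NP/S
    [2,3] "built" : (S/(S\PP))\N
  [3,5] S\PP   >
    [3,4] "the" : (S\PP)/N
    [4,5] "dog" : N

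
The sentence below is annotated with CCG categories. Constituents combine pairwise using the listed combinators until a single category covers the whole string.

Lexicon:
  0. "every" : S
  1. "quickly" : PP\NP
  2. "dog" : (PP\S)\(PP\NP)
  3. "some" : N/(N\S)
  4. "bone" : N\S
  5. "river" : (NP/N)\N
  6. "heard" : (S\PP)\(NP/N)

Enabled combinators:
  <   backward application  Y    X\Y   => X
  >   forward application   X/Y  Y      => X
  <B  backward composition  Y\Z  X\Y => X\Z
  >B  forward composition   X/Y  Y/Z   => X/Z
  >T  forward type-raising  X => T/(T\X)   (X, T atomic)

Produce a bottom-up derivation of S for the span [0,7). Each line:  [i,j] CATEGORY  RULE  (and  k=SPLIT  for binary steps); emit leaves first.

[0,1] S  lex  "every"
[0,1] PP/(PP\S)  >T
[1,2] PP\NP  lex  "quickly"
[2,3] (PP\S)\(PP\NP)  lex  "dog"
[1,3] PP\S  <  k=2
[0,3] PP  >  k=1
[3,4] N/(N\S)  lex  "some"
[4,5] N\S  lex  "bone"
[3,5] N  >  k=4
[5,6] (NP/N)\N  lex  "river"
[3,6] NP/N  <  k=5
[6,7] (S\PP)\(NP/N)  lex  "heard"
[3,7] S\PP  <  k=6
[0,7] S  <  k=3

[0,7] S   <
  [0,3] PP   >
    [0,1] PP/(PP\S)   >T
      [0,1] "every" : S
    [1,3] PP\S   <
      [1,2] "quickly" : PP\NP
      [2,3] "dog" : (PP\S)\(PP\NP)
  [3,7] S\PP   <
    [3,6] NP/N   <
      [3,5] N   >
        [3,4] "some" : N/(N\S)
        [4,5] "bone" : N\S
      [5,6] "river" : (NP/N)\N
    [6,7] "heard" : (S\PP)\(NP/N)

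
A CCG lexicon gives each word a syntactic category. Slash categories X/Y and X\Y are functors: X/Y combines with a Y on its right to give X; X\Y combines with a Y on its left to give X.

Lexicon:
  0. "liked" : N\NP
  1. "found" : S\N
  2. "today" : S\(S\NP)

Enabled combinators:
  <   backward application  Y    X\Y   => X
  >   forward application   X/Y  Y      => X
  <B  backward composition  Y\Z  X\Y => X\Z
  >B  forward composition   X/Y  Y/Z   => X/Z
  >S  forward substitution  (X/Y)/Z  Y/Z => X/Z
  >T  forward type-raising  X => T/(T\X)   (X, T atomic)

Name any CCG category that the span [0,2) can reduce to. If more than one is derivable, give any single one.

[0,3] S   <
  [0,2] S\NP   <B
    [0,1] "liked" : N\NP
    [1,2] "found" : S\N
  [2,3] "today" : S\(S\NP)

S\NP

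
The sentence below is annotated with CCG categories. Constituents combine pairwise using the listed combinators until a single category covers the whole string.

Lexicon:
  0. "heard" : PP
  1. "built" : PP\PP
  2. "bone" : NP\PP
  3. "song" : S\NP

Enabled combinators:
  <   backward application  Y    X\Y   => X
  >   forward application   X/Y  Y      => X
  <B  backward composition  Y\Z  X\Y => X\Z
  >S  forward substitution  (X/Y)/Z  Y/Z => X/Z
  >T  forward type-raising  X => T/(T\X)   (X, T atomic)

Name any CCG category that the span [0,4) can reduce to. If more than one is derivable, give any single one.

S

[0,4] S   >
  [0,1] S/(S\PP)   >T
    [0,1] "heard" : PP
  [1,4] S\PP   <B
    [1,3] NP\PP   <B
      [1,2] "built" : PP\PP
      [2,3] "bone" : NP\PP
    [3,4] "song" : S\NP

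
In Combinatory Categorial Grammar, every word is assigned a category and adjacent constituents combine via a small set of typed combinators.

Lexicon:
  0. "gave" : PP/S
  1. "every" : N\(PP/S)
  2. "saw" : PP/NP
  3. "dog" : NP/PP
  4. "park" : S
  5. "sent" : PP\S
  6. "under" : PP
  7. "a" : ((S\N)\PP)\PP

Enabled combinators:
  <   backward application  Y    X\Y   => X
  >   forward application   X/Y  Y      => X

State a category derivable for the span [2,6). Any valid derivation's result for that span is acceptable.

PP

[0,8] S   <
  [0,2] N   <
    [0,1] "gave" : PP/S
    [1,2] "every" : N\(PP/S)
  [2,8] S\N   <
    [2,6] PP   >
      [2,3] "saw" : PP/NP
      [3,6] NP   >
        [3,4] "dog" : NP/PP
        [4,6] PP   <
          [4,5] "park" : S
          [5,6] "sent" : PP\S
    [6,8] (S\N)\PP   <
      [6,7] "under" : PP
      [7,8] "a" : ((S\N)\PP)\PP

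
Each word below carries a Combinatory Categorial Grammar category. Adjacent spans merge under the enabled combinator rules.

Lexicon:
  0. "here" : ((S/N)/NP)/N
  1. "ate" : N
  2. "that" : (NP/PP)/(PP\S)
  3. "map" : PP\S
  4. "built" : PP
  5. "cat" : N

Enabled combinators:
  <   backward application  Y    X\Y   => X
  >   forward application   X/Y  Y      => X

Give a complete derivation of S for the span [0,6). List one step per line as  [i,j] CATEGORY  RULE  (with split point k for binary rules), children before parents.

[0,1] ((S/N)/NP)/N  lex  "here"
[1,2] N  lex  "ate"
[0,2] (S/N)/NP  >  k=1
[2,3] (NP/PP)/(PP\S)  lex  "that"
[3,4] PP\S  lex  "map"
[2,4] NP/PP  >  k=3
[4,5] PP  lex  "built"
[2,5] NP  >  k=4
[0,5] S/N  >  k=2
[5,6] N  lex  "cat"
[0,6] S  >  k=5

[0,6] S   >
  [0,5] S/N   >
    [0,2] (S/N)/NP   >
      [0,1] "here" : ((S/N)/NP)/N
      [1,2] "ate" : N
    [2,5] NP   >
      [2,4] NP/PP   >
        [2,3] "that" : (NP/PP)/(PP\S)
        [3,4] "map" : PP\S
      [4,5] "built" : PP
  [5,6] "cat" : N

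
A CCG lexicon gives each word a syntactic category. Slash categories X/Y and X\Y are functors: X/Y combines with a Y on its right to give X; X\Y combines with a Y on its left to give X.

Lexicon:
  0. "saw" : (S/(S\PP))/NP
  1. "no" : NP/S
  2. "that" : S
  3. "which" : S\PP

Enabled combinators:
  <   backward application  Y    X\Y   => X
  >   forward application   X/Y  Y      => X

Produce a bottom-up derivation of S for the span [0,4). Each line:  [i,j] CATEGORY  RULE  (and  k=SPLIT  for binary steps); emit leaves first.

[0,4] S   >
  [0,3] S/(S\PP)   >
    [0,1] "saw" : (S/(S\PP))/NP
    [1,3] NP   >
      [1,2] "no" : NP/S
      [2,3] "that" : S
  [3,4] "which" : S\PP

[0,1] (S/(S\PP))/NP  lex  "saw"
[1,2] NP/S  lex  "no"
[2,3] S  lex  "that"
[1,3] NP  >  k=2
[0,3] S/(S\PP)  >  k=1
[3,4] S\PP  lex  "which"
[0,4] S  >  k=3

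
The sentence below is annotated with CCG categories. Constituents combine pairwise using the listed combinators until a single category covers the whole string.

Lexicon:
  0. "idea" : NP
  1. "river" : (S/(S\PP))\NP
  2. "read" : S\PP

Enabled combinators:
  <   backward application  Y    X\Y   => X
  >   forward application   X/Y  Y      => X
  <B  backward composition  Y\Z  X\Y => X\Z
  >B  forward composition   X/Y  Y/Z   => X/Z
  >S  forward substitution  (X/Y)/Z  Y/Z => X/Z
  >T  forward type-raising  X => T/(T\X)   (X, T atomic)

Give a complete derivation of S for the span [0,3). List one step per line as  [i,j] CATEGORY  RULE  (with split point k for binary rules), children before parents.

[0,3] S   >
  [0,2] S/(S\PP)   <
    [0,1] "idea" : NP
    [1,2] "river" : (S/(S\PP))\NP
  [2,3] "read" : S\PP

[0,1] NP  lex  "idea"
[1,2] (S/(S\PP))\NP  lex  "river"
[0,2] S/(S\PP)  <  k=1
[2,3] S\PP  lex  "read"
[0,3] S  >  k=2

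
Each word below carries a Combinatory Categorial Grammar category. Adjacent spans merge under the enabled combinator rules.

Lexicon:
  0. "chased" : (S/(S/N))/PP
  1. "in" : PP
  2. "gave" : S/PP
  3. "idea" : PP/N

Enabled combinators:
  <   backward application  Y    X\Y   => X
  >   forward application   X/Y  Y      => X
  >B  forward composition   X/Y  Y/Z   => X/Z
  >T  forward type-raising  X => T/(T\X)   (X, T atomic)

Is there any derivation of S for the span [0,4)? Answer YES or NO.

YES

[0,4] S   >
  [0,2] S/(S/N)   >
    [0,1] "chased" : (S/(S/N))/PP
    [1,2] "in" : PP
  [2,4] S/N   >B
    [2,3] "gave" : S/PP
    [3,4] "idea" : PP/N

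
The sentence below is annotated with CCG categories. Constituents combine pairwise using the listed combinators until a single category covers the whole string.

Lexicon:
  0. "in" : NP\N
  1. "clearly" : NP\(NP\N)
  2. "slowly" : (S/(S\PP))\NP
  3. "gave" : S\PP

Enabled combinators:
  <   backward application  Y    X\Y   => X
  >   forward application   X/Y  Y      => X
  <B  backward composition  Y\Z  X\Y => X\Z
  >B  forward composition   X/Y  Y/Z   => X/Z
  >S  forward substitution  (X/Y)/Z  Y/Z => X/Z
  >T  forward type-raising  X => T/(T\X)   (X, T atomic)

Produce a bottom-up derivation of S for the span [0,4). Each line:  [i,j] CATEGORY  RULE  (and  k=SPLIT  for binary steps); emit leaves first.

[0,4] S   >
  [0,3] S/(S\PP)   <
    [0,2] NP   <
      [0,1] "in" : NP\N
      [1,2] "clearly" : NP\(NP\N)
    [2,3] "slowly" : (S/(S\PP))\NP
  [3,4] "gave" : S\PP

[0,1] NP\N  lex  "in"
[1,2] NP\(NP\N)  lex  "clearly"
[0,2] NP  <  k=1
[2,3] (S/(S\PP))\NP  lex  "slowly"
[0,3] S/(S\PP)  <  k=2
[3,4] S\PP  lex  "gave"
[0,4] S  >  k=3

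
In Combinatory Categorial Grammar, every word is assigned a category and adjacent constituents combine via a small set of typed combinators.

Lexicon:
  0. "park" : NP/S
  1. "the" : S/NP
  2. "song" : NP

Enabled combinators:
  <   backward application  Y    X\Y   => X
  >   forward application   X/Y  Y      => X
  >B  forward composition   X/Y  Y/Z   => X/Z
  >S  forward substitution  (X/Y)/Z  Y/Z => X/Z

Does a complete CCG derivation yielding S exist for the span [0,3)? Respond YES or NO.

NO

NP/S S/NP NP
CKY chart[0,3] = {NP}; S ∉ chart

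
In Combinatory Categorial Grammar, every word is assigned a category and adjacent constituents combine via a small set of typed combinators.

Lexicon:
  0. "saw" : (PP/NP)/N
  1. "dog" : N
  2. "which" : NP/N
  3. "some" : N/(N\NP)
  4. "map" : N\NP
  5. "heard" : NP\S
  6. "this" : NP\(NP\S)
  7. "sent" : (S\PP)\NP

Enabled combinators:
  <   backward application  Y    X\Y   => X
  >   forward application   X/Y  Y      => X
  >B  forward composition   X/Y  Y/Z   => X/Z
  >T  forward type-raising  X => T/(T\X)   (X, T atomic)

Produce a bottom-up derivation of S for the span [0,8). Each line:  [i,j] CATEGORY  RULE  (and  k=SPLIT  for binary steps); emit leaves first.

[0,1] (PP/NP)/N  lex  "saw"
[1,2] N  lex  "dog"
[0,2] PP/NP  >  k=1
[2,3] NP/N  lex  "which"
[0,3] PP/N  >B  k=2
[3,4] N/(N\NP)  lex  "some"
[4,5] N\NP  lex  "map"
[3,5] N  >  k=4
[0,5] PP  >  k=3
[5,6] NP\S  lex  "heard"
[6,7] NP\(NP\S)  lex  "this"
[5,7] NP  <  k=6
[7,8] (S\PP)\NP  lex  "sent"
[5,8] S\PP  <  k=7
[0,8] S  <  k=5

[0,8] S   <
  [0,5] PP   >
    [0,3] PP/N   >B
      [0,2] PP/NP   >
        [0,1] "saw" : (PP/NP)/N
        [1,2] "dog" : N
      [2,3] "which" : NP/N
    [3,5] N   >
      [3,4] "some" : N/(N\NP)
      [4,5] "map" : N\NP
  [5,8] S\PP   <
    [5,7] NP   <
      [5,6] "heard" : NP\S
      [6,7] "this" : NP\(NP\S)
    [7,8] "sent" : (S\PP)\NP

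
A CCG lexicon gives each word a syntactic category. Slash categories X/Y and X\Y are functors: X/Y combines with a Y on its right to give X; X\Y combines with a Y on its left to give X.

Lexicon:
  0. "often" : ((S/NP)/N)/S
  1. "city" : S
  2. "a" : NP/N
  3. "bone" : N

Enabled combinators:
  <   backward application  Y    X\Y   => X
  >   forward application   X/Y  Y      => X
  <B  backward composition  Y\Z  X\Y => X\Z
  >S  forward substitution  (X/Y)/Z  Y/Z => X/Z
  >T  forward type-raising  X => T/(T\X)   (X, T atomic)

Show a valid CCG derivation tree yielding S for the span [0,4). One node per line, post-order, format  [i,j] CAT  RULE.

[0,1] ((S/NP)/N)/S  lex  "often"
[1,2] S  lex  "city"
[0,2] (S/NP)/N  >  k=1
[2,3] NP/N  lex  "a"
[0,3] S/N  >S  k=2
[3,4] N  lex  "bone"
[0,4] S  >  k=3

[0,4] S   >
  [0,3] S/N   >S
    [0,2] (S/NP)/N   >
      [0,1] "often" : ((S/NP)/N)/S
      [1,2] "city" : S
    [2,3] "a" : NP/N
  [3,4] "bone" : N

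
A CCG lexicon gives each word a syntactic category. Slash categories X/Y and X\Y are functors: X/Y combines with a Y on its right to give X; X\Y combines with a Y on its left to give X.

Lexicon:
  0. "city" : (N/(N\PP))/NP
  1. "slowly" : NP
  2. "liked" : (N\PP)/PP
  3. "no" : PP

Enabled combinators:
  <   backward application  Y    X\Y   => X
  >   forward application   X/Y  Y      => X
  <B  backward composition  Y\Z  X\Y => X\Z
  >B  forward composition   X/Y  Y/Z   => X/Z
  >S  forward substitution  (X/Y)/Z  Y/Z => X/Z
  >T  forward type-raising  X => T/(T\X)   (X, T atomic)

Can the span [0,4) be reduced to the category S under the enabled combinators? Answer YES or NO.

NO

(N/(N\PP))/NP NP (N\PP)/PP PP
CKY chart[0,4] = {N, N/(N\N), N/(PP\PP), NP/(NP\N), PP/(PP\N), S/(S\N)}; S ∉ chart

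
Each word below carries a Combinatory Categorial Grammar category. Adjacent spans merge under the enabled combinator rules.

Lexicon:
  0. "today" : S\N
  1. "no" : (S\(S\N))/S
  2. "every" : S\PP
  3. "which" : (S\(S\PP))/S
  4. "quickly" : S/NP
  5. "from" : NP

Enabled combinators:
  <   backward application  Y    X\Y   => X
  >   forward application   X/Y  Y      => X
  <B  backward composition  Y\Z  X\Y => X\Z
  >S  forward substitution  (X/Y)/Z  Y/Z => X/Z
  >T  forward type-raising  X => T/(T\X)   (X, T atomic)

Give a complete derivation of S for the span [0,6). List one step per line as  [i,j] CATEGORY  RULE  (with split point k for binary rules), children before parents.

[0,1] S\N  lex  "today"
[1,2] (S\(S\N))/S  lex  "no"
[2,3] S\PP  lex  "every"
[3,4] (S\(S\PP))/S  lex  "which"
[4,5] S/NP  lex  "quickly"
[5,6] NP  lex  "from"
[4,6] S  >  k=5
[3,6] S\(S\PP)  >  k=4
[2,6] S  <  k=3
[1,6] S\(S\N)  >  k=2
[0,6] S  <  k=1

[0,6] S   <
  [0,1] "today" : S\N
  [1,6] S\(S\N)   >
    [1,2] "no" : (S\(S\N))/S
    [2,6] S   <
      [2,3] "every" : S\PP
      [3,6] S\(S\PP)   >
        [3,4] "which" : (S\(S\PP))/S
        [4,6] S   >
          [4,5] "quickly" : S/NP
          [5,6] "from" : NP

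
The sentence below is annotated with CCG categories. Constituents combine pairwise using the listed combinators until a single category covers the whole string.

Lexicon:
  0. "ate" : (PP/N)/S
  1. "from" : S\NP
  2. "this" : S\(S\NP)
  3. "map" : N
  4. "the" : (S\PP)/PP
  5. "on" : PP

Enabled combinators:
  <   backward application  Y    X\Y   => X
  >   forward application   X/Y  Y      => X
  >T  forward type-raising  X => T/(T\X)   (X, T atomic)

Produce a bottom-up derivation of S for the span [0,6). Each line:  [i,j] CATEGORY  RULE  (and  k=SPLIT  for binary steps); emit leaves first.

[0,6] S   <
  [0,4] PP   >
    [0,3] PP/N   >
      [0,1] "ate" : (PP/N)/S
      [1,3] S   <
        [1,2] "from" : S\NP
        [2,3] "this" : S\(S\NP)
    [3,4] "map" : N
  [4,6] S\PP   >
    [4,5] "the" : (S\PP)/PP
    [5,6] "on" : PP

[0,1] (PP/N)/S  lex  "ate"
[1,2] S\NP  lex  "from"
[2,3] S\(S\NP)  lex  "this"
[1,3] S  <  k=2
[0,3] PP/N  >  k=1
[3,4] N  lex  "map"
[0,4] PP  >  k=3
[4,5] (S\PP)/PP  lex  "the"
[5,6] PP  lex  "on"
[4,6] S\PP  >  k=5
[0,6] S  <  k=4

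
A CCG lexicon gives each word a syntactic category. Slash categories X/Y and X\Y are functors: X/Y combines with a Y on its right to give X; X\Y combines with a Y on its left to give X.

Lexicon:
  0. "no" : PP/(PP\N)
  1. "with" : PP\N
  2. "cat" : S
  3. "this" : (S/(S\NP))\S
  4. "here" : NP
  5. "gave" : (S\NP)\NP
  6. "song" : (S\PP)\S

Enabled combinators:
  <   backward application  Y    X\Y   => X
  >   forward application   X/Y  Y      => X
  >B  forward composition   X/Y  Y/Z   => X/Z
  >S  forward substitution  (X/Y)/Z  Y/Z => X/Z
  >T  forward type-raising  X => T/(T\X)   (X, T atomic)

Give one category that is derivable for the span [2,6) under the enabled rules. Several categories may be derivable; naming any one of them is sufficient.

S

[0,7] S   <
  [0,2] PP   >
    [0,1] "no" : PP/(PP\N)
    [1,2] "with" : PP\N
  [2,7] S\PP   <
    [2,6] S   >
      [2,4] S/(S\NP)   <
        [2,3] "cat" : S
        [3,4] "this" : (S/(S\NP))\S
      [4,6] S\NP   <
        [4,5] "here" : NP
        [5,6] "gave" : (S\NP)\NP
    [6,7] "song" : (S\PP)\S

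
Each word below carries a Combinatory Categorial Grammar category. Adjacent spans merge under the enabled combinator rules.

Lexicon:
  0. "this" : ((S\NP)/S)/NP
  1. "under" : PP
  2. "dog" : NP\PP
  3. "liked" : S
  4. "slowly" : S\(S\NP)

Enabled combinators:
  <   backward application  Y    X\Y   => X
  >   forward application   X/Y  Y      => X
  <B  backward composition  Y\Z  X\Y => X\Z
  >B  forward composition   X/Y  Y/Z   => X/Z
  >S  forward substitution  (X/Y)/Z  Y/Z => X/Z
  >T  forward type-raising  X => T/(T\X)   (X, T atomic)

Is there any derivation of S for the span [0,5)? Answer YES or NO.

[0,5] S   <
  [0,4] S\NP   >
    [0,3] (S\NP)/S   >
      [0,1] "this" : ((S\NP)/S)/NP
      [1,3] NP   >
        [1,2] NP/(NP\PP)   >T
          [1,2] "under" : PP
        [2,3] "dog" : NP\PP
    [3,4] "liked" : S
  [4,5] "slowly" : S\(S\NP)

YES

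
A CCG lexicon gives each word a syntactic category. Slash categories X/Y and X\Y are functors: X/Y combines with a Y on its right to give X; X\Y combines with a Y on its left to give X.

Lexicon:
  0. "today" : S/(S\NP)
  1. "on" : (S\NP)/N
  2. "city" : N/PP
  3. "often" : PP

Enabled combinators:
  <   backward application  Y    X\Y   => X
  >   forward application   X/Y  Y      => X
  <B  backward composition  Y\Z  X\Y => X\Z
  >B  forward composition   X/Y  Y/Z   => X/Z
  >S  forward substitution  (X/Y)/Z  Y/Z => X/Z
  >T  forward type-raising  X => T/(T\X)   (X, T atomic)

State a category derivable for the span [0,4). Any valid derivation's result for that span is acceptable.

S

[0,4] S   >
  [0,1] "today" : S/(S\NP)
  [1,4] S\NP   >
    [1,2] "on" : (S\NP)/N
    [2,4] N   >
      [2,3] "city" : N/PP
      [3,4] "often" : PP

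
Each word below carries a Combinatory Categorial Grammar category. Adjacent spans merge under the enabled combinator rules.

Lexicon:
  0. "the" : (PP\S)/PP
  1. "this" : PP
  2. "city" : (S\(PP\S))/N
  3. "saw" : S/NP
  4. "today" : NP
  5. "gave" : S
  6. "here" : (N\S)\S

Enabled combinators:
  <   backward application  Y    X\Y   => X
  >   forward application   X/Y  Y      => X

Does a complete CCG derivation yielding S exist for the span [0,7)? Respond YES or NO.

[0,7] S   <
  [0,2] PP\S   >
    [0,1] "the" : (PP\S)/PP
    [1,2] "this" : PP
  [2,7] S\(PP\S)   >
    [2,3] "city" : (S\(PP\S))/N
    [3,7] N   <
      [3,5] S   >
        [3,4] "saw" : S/NP
        [4,5] "today" : NP
      [5,7] N\S   <
        [5,6] "gave" : S
        [6,7] "here" : (N\S)\S

YES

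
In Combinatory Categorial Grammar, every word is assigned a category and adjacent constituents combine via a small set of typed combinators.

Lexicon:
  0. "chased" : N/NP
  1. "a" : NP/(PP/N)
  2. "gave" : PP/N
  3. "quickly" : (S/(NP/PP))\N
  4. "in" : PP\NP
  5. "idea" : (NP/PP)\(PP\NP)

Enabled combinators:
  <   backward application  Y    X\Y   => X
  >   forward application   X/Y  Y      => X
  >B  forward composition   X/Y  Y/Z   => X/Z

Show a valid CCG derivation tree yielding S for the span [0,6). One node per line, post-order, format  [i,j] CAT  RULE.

[0,1] N/NP  lex  "chased"
[1,2] NP/(PP/N)  lex  "a"
[2,3] PP/N  lex  "gave"
[1,3] NP  >  k=2
[0,3] N  >  k=1
[3,4] (S/(NP/PP))\N  lex  "quickly"
[0,4] S/(NP/PP)  <  k=3
[4,5] PP\NP  lex  "in"
[5,6] (NP/PP)\(PP\NP)  lex  "idea"
[4,6] NP/PP  <  k=5
[0,6] S  >  k=4

[0,6] S   >
  [0,4] S/(NP/PP)   <
    [0,3] N   >
      [0,1] "chased" : N/NP
      [1,3] NP   >
        [1,2] "a" : NP/(PP/N)
        [2,3] "gave" : PP/N
    [3,4] "quickly" : (S/(NP/PP))\N
  [4,6] NP/PP   <
    [4,5] "in" : PP\NP
    [5,6] "idea" : (NP/PP)\(PP\NP)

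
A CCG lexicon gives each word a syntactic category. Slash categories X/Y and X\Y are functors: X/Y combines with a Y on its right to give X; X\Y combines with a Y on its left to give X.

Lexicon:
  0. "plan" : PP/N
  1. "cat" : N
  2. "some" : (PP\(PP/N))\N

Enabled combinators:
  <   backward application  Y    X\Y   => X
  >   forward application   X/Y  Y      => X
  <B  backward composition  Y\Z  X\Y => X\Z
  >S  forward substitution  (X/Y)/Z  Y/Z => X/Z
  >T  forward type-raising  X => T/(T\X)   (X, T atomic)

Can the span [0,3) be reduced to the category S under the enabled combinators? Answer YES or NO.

PP/N N (PP\(PP/N))\N
CKY chart[0,3] = {N/(N\PP), NP/(NP\PP), PP, PP/(PP\PP), S/(S\PP)}; S ∉ chart

NO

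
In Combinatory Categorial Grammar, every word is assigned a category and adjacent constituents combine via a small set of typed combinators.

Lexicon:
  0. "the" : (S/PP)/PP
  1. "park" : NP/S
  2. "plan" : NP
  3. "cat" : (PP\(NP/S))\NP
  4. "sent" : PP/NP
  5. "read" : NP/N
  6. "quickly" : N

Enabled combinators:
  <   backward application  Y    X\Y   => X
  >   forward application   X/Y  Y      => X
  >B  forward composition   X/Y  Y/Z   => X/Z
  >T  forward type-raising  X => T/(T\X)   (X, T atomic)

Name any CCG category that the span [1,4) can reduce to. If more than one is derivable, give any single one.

PP

[0,7] S   >
  [0,4] S/PP   >
    [0,1] "the" : (S/PP)/PP
    [1,4] PP   <
      [1,2] "park" : NP/S
      [2,4] PP\(NP/S)   <
        [2,3] "plan" : NP
        [3,4] "cat" : (PP\(NP/S))\NP
  [4,7] PP   >
    [4,5] "sent" : PP/NP
    [5,7] NP   >
      [5,6] "read" : NP/N
      [6,7] "quickly" : N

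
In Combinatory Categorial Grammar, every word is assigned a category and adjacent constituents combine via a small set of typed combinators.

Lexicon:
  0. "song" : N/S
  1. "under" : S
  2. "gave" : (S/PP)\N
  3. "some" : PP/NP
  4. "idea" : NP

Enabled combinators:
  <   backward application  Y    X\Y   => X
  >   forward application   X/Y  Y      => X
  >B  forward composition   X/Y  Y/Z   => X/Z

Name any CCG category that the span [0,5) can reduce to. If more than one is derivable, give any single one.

[0,5] S   >
  [0,4] S/NP   >B
    [0,3] S/PP   <
      [0,2] N   >
        [0,1] "song" : N/S
        [1,2] "under" : S
      [2,3] "gave" : (S/PP)\N
    [3,4] "some" : PP/NP
  [4,5] "idea" : NP

S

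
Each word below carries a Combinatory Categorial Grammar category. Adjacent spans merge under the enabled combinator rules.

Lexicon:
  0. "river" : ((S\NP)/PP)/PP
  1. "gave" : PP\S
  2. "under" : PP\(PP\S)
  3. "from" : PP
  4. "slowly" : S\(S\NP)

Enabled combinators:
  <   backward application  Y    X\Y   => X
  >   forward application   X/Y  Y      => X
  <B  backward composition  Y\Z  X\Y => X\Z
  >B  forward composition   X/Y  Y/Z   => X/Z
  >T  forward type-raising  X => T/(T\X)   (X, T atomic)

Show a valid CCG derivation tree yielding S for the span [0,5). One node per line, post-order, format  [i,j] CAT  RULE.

[0,1] ((S\NP)/PP)/PP  lex  "river"
[1,2] PP\S  lex  "gave"
[2,3] PP\(PP\S)  lex  "under"
[1,3] PP  <  k=2
[0,3] (S\NP)/PP  >  k=1
[3,4] PP  lex  "from"
[0,4] S\NP  >  k=3
[4,5] S\(S\NP)  lex  "slowly"
[0,5] S  <  k=4

[0,5] S   <
  [0,4] S\NP   >
    [0,3] (S\NP)/PP   >
      [0,1] "river" : ((S\NP)/PP)/PP
      [1,3] PP   <
        [1,2] "gave" : PP\S
        [2,3] "under" : PP\(PP\S)
    [3,4] "from" : PP
  [4,5] "slowly" : S\(S\NP)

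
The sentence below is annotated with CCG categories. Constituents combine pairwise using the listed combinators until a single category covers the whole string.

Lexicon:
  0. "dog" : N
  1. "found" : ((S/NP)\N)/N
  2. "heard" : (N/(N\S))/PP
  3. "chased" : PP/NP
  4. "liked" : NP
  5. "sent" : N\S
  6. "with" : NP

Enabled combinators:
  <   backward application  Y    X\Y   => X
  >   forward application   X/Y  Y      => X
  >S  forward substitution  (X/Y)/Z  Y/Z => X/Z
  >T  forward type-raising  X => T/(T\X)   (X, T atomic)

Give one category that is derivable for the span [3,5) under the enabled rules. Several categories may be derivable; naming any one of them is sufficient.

[0,7] S   >
  [0,6] S/NP   <
    [0,1] "dog" : N
    [1,6] (S/NP)\N   >
      [1,2] "found" : ((S/NP)\N)/N
      [2,6] N   >
        [2,5] N/(N\S)   >
          [2,3] "heard" : (N/(N\S))/PP
          [3,5] PP   >
            [3,4] "chased" : PP/NP
            [4,5] "liked" : NP
        [5,6] "sent" : N\S
  [6,7] "with" : NP

PP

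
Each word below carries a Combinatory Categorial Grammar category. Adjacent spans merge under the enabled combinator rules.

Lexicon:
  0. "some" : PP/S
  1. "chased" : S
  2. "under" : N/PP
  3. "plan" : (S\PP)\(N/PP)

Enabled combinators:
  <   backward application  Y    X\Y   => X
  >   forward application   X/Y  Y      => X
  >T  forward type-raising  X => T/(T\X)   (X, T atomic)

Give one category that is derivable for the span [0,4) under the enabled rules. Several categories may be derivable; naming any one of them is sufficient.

S

[0,4] S   <
  [0,2] PP   >
    [0,1] "some" : PP/S
    [1,2] "chased" : S
  [2,4] S\PP   <
    [2,3] "under" : N/PP
    [3,4] "plan" : (S\PP)\(N/PP)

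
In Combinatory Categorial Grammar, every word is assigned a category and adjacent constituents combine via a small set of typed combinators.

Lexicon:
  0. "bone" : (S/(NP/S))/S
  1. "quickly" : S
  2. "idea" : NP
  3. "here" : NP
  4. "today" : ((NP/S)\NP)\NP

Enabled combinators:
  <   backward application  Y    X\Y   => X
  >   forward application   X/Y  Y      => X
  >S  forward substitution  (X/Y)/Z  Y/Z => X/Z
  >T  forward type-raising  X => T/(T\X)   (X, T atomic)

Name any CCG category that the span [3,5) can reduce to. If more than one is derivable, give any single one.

[0,5] S   >
  [0,2] S/(NP/S)   >
    [0,1] "bone" : (S/(NP/S))/S
    [1,2] "quickly" : S
  [2,5] NP/S   <
    [2,3] "idea" : NP
    [3,5] (NP/S)\NP   <
      [3,4] "here" : NP
      [4,5] "today" : ((NP/S)\NP)\NP

(NP/S)\NP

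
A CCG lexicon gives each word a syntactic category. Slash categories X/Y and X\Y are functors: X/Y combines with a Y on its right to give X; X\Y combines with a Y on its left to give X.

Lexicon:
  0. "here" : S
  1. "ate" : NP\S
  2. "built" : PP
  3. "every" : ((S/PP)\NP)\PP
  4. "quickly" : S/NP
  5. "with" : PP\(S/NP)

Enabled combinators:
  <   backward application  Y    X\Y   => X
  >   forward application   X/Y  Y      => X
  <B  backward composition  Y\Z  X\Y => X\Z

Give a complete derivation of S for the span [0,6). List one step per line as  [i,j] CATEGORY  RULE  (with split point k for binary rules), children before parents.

[0,6] S   >
  [0,4] S/PP   <
    [0,2] NP   <
      [0,1] "here" : S
      [1,2] "ate" : NP\S
    [2,4] (S/PP)\NP   <
      [2,3] "built" : PP
      [3,4] "every" : ((S/PP)\NP)\PP
  [4,6] PP   <
    [4,5] "quickly" : S/NP
    [5,6] "with" : PP\(S/NP)

[0,1] S  lex  "here"
[1,2] NP\S  lex  "ate"
[0,2] NP  <  k=1
[2,3] PP  lex  "built"
[3,4] ((S/PP)\NP)\PP  lex  "every"
[2,4] (S/PP)\NP  <  k=3
[0,4] S/PP  <  k=2
[4,5] S/NP  lex  "quickly"
[5,6] PP\(S/NP)  lex  "with"
[4,6] PP  <  k=5
[0,6] S  >  k=4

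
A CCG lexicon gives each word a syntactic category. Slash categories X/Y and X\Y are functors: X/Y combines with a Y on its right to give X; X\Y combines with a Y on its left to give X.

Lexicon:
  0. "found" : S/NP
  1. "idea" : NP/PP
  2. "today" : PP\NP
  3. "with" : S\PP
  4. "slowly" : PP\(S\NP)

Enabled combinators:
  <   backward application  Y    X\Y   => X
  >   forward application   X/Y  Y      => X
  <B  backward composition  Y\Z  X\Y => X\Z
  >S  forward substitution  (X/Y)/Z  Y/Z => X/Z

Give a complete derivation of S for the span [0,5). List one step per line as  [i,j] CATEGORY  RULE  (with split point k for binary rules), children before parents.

[0,1] S/NP  lex  "found"
[1,2] NP/PP  lex  "idea"
[2,3] PP\NP  lex  "today"
[3,4] S\PP  lex  "with"
[2,4] S\NP  <B  k=3
[4,5] PP\(S\NP)  lex  "slowly"
[2,5] PP  <  k=4
[1,5] NP  >  k=2
[0,5] S  >  k=1

[0,5] S   >
  [0,1] "found" : S/NP
  [1,5] NP   >
    [1,2] "idea" : NP/PP
    [2,5] PP   <
      [2,4] S\NP   <B
        [2,3] "today" : PP\NP
        [3,4] "with" : S\PP
      [4,5] "slowly" : PP\(S\NP)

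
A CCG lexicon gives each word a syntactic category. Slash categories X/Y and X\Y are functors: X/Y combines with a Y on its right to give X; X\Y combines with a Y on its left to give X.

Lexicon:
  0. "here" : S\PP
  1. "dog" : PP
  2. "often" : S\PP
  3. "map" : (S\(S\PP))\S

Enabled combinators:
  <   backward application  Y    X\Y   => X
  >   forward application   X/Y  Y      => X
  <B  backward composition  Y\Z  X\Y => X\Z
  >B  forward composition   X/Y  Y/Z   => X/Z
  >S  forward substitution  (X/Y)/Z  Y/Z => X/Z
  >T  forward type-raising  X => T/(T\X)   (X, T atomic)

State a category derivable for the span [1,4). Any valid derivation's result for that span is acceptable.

S\(S\PP)

[0,4] S   <
  [0,1] "here" : S\PP
  [1,4] S\(S\PP)   <
    [1,3] S   <
      [1,2] "dog" : PP
      [2,3] "often" : S\PP
    [3,4] "map" : (S\(S\PP))\S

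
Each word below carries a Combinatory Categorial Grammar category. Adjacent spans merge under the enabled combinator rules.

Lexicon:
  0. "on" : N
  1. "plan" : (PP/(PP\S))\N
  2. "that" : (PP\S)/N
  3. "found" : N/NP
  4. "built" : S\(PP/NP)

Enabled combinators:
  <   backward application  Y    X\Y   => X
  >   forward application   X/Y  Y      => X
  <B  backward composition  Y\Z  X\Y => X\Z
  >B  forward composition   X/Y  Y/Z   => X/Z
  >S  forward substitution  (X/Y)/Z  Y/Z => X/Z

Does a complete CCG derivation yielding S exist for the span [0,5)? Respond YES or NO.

[0,5] S   <
  [0,4] PP/NP   >B
    [0,3] PP/N   >B
      [0,2] PP/(PP\S)   <
        [0,1] "on" : N
        [1,2] "plan" : (PP/(PP\S))\N
      [2,3] "that" : (PP\S)/N
    [3,4] "found" : N/NP
  [4,5] "built" : S\(PP/NP)

YES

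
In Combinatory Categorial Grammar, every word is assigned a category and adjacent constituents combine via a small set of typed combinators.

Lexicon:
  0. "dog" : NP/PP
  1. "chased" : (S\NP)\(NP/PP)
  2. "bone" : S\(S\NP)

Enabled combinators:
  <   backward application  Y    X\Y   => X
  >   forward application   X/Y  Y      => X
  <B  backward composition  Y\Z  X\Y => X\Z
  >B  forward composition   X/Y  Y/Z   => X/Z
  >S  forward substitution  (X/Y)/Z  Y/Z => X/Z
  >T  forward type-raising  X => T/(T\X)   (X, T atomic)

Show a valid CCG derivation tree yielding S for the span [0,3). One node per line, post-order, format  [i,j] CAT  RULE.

[0,1] NP/PP  lex  "dog"
[1,2] (S\NP)\(NP/PP)  lex  "chased"
[0,2] S\NP  <  k=1
[2,3] S\(S\NP)  lex  "bone"
[0,3] S  <  k=2

[0,3] S   <
  [0,2] S\NP   <
    [0,1] "dog" : NP/PP
    [1,2] "chased" : (S\NP)\(NP/PP)
  [2,3] "bone" : S\(S\NP)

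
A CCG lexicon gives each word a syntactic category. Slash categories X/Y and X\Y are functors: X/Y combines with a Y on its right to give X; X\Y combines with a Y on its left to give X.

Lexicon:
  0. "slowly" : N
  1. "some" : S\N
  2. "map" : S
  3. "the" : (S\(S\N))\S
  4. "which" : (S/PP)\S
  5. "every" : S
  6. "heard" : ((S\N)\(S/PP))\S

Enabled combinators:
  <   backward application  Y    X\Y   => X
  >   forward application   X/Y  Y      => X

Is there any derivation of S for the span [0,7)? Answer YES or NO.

YES

[0,7] S   <
  [0,1] "slowly" : N
  [1,7] S\N   <
    [1,5] S/PP   <
      [1,4] S   <
        [1,2] "some" : S\N
        [2,4] S\(S\N)   <
          [2,3] "map" : S
          [3,4] "the" : (S\(S\N))\S
      [4,5] "which" : (S/PP)\S
    [5,7] (S\N)\(S/PP)   <
      [5,6] "every" : S
      [6,7] "heard" : ((S\N)\(S/PP))\S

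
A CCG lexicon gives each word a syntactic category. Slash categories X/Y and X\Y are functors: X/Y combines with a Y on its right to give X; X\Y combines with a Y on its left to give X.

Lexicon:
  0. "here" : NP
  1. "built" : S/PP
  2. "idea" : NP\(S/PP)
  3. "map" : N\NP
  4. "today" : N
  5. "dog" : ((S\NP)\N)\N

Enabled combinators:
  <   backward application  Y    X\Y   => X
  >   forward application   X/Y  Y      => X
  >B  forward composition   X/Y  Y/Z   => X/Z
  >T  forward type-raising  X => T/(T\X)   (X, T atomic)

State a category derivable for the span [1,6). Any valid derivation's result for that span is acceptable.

S\NP

[0,6] S   <
  [0,1] "here" : NP
  [1,6] S\NP   <
    [1,4] N   <
      [1,3] NP   <
        [1,2] "built" : S/PP
        [2,3] "idea" : NP\(S/PP)
      [3,4] "map" : N\NP
    [4,6] (S\NP)\N   <
      [4,5] "today" : N
      [5,6] "dog" : ((S\NP)\N)\N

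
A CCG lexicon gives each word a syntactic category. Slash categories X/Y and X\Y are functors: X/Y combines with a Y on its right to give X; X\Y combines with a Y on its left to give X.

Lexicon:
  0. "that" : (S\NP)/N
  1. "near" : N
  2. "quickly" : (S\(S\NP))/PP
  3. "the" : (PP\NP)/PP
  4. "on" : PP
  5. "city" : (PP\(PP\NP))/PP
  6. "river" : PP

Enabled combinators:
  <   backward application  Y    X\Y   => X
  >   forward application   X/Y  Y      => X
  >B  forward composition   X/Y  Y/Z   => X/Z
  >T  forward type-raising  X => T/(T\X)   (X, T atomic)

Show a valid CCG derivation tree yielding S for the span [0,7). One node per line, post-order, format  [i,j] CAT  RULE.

[0,7] S   <
  [0,2] S\NP   >
    [0,1] "that" : (S\NP)/N
    [1,2] "near" : N
  [2,7] S\(S\NP)   >
    [2,3] "quickly" : (S\(S\NP))/PP
    [3,7] PP   <
      [3,5] PP\NP   >
        [3,4] "the" : (PP\NP)/PP
        [4,5] "on" : PP
      [5,7] PP\(PP\NP)   >
        [5,6] "city" : (PP\(PP\NP))/PP
        [6,7] "river" : PP

[0,1] (S\NP)/N  lex  "that"
[1,2] N  lex  "near"
[0,2] S\NP  >  k=1
[2,3] (S\(S\NP))/PP  lex  "quickly"
[3,4] (PP\NP)/PP  lex  "the"
[4,5] PP  lex  "on"
[3,5] PP\NP  >  k=4
[5,6] (PP\(PP\NP))/PP  lex  "city"
[6,7] PP  lex  "river"
[5,7] PP\(PP\NP)  >  k=6
[3,7] PP  <  k=5
[2,7] S\(S\NP)  >  k=3
[0,7] S  <  k=2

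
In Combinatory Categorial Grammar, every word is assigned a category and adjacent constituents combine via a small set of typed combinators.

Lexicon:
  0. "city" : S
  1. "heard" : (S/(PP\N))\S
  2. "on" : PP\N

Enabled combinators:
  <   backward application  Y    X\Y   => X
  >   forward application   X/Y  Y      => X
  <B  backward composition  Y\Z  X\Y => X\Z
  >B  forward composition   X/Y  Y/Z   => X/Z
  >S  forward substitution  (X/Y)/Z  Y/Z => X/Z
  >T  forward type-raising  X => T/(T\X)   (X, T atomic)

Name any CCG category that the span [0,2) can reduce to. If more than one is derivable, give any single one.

[0,3] S   >
  [0,2] S/(PP\N)   <
    [0,1] "city" : S
    [1,2] "heard" : (S/(PP\N))\S
  [2,3] "on" : PP\N

S/(PP\N)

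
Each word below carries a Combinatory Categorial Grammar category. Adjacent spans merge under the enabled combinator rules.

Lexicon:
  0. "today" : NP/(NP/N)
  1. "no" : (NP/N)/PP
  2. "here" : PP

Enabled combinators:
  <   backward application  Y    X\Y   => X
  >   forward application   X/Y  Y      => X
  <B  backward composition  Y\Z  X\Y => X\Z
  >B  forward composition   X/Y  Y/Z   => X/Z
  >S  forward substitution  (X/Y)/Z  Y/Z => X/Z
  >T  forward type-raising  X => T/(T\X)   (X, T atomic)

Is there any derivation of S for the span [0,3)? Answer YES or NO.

NO

NP/(NP/N) (NP/N)/PP PP
CKY chart[0,3] = {N/(N\NP), NP, NP/(NP\NP), NP/(PP\PP), PP/(PP\NP), S/(S\NP)}; S ∉ chart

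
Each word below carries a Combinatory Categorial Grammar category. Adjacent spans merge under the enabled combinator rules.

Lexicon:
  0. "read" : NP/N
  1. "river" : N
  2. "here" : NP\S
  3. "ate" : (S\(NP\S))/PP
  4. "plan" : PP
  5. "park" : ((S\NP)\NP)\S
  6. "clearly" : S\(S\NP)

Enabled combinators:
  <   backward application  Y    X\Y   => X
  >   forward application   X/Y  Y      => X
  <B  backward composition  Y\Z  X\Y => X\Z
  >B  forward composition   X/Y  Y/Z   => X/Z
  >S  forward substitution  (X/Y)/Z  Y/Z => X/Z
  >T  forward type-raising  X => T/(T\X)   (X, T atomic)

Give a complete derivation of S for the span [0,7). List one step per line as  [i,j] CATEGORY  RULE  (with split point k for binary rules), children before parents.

[0,1] NP/N  lex  "read"
[1,2] N  lex  "river"
[0,2] NP  >  k=1
[2,3] NP\S  lex  "here"
[3,4] (S\(NP\S))/PP  lex  "ate"
[4,5] PP  lex  "plan"
[3,5] S\(NP\S)  >  k=4
[2,5] S  <  k=3
[5,6] ((S\NP)\NP)\S  lex  "park"
[2,6] (S\NP)\NP  <  k=5
[0,6] S\NP  <  k=2
[6,7] S\(S\NP)  lex  "clearly"
[0,7] S  <  k=6

[0,7] S   <
  [0,6] S\NP   <
    [0,2] NP   >
      [0,1] "read" : NP/N
      [1,2] "river" : N
    [2,6] (S\NP)\NP   <
      [2,5] S   <
        [2,3] "here" : NP\S
        [3,5] S\(NP\S)   >
          [3,4] "ate" : (S\(NP\S))/PP
          [4,5] "plan" : PP
      [5,6] "park" : ((S\NP)\NP)\S
  [6,7] "clearly" : S\(S\NP)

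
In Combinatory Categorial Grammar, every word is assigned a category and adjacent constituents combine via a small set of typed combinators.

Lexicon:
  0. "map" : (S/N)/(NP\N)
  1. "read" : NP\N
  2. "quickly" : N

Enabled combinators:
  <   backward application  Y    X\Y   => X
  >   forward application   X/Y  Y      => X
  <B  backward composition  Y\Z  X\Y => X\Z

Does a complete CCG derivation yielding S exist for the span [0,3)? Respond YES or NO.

[0,3] S   >
  [0,2] S/N   >
    [0,1] "map" : (S/N)/(NP\N)
    [1,2] "read" : NP\N
  [2,3] "quickly" : N

YES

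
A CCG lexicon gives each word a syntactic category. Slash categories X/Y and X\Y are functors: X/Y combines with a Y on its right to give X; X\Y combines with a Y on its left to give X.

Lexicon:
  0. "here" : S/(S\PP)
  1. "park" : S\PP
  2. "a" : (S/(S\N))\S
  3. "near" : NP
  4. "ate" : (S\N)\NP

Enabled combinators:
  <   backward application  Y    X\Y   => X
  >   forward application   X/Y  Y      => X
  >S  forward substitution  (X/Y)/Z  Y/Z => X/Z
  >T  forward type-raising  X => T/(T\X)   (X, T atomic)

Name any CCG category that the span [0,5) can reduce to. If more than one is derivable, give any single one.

[0,5] S   >
  [0,3] S/(S\N)   <
    [0,2] S   >
      [0,1] "here" : S/(S\PP)
      [1,2] "park" : S\PP
    [2,3] "a" : (S/(S\N))\S
  [3,5] S\N   <
    [3,4] "near" : NP
    [4,5] "ate" : (S\N)\NP

S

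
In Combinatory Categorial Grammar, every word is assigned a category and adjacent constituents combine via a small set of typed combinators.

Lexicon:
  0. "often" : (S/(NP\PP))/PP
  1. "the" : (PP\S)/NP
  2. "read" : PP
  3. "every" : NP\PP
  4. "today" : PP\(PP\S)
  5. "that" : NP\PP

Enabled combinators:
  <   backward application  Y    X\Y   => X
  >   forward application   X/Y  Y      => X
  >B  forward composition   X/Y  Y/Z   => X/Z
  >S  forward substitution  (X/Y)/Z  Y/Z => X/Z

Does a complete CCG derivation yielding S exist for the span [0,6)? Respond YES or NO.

[0,6] S   >
  [0,5] S/(NP\PP)   >
    [0,1] "often" : (S/(NP\PP))/PP
    [1,5] PP   <
      [1,4] PP\S   >
        [1,2] "the" : (PP\S)/NP
        [2,4] NP   <
          [2,3] "read" : PP
          [3,4] "every" : NP\PP
      [4,5] "today" : PP\(PP\S)
  [5,6] "that" : NP\PP

YES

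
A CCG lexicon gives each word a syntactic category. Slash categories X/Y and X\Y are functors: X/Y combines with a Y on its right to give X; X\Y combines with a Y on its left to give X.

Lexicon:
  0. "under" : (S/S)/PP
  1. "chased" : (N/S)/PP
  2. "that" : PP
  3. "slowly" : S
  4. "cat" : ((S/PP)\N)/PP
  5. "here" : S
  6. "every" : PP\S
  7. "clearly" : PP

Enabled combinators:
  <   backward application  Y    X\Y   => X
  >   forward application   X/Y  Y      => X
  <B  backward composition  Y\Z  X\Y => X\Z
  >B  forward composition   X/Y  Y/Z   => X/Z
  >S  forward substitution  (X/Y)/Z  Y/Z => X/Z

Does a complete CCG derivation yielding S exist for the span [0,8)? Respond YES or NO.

YES

[0,8] S   >
  [0,7] S/PP   >S
    [0,1] "under" : (S/S)/PP
    [1,7] S/PP   <
      [1,4] N   >
        [1,3] N/S   >
          [1,2] "chased" : (N/S)/PP
          [2,3] "that" : PP
        [3,4] "slowly" : S
      [4,7] (S/PP)\N   >
        [4,5] "cat" : ((S/PP)\N)/PP
        [5,7] PP   <
          [5,6] "here" : S
          [6,7] "every" : PP\S
  [7,8] "clearly" : PP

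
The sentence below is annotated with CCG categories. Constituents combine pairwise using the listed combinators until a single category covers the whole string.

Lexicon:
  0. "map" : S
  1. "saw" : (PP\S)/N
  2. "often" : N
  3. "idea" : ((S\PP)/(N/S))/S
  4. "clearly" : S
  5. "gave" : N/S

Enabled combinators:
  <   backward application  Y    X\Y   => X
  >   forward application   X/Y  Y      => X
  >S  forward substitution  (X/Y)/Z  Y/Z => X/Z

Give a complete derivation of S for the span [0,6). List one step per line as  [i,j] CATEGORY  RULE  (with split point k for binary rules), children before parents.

[0,6] S   <
  [0,3] PP   <
    [0,1] "map" : S
    [1,3] PP\S   >
      [1,2] "saw" : (PP\S)/N
      [2,3] "often" : N
  [3,6] S\PP   >
    [3,5] (S\PP)/(N/S)   >
      [3,4] "idea" : ((S\PP)/(N/S))/S
      [4,5] "clearly" : S
    [5,6] "gave" : N/S

[0,1] S  lex  "map"
[1,2] (PP\S)/N  lex  "saw"
[2,3] N  lex  "often"
[1,3] PP\S  >  k=2
[0,3] PP  <  k=1
[3,4] ((S\PP)/(N/S))/S  lex  "idea"
[4,5] S  lex  "clearly"
[3,5] (S\PP)/(N/S)  >  k=4
[5,6] N/S  lex  "gave"
[3,6] S\PP  >  k=5
[0,6] S  <  k=3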